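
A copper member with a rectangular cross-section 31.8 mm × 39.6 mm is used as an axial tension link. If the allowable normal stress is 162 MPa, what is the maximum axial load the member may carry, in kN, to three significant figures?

204 kN

A = 1259 mm².
P_max = σ_allow · A = 162 · 1259 = 204000 N = 204 kN.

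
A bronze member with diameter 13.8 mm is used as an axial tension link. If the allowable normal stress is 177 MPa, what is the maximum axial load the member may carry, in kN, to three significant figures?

A = 149.6 mm².
P_max = σ_allow · A = 177 · 149.6 = 26470 N = 26.47 kN.

26.5 kN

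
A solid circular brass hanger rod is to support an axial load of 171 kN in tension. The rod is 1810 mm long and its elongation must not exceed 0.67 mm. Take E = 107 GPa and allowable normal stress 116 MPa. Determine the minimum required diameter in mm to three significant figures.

Required area A ≥ P/σ_allow = 171000/116 = 1474 mm².
For a solid circular section, d ≥ √(4A/π) = 43.32 mm.
Elongation limit: A ≥ PL/(Eδ_allow) = 171000·1810/(107000·0.67) = 4317 mm² ⇒ d ≥ 74.14 mm.
The elongation limit governs.

74.1 mm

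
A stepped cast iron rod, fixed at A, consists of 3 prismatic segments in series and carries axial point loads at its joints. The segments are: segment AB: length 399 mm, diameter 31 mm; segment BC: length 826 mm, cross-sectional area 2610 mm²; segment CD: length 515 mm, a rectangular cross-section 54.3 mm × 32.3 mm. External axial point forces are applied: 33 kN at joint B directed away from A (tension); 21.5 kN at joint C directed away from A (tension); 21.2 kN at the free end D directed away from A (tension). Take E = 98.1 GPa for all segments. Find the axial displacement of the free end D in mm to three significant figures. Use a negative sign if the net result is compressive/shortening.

0.609 mm

Internal axial forces (sectioning from the free end, tension +): N_CD = 21.2 kN, N_BC = 42.7 kN, N_AB = 75.7 kN.
A_AB = 754.8 mm².
A_CD = 1754 mm².
δ_AB = 75700·399/(754.8·98100) = 0.4079 mm
δ_BC = 42700·826/(2610·98100) = 0.1378 mm
δ_CD = 21200·515/(1754·98100) = 0.06346 mm
δ = Σδ_i = 0.6091 mm.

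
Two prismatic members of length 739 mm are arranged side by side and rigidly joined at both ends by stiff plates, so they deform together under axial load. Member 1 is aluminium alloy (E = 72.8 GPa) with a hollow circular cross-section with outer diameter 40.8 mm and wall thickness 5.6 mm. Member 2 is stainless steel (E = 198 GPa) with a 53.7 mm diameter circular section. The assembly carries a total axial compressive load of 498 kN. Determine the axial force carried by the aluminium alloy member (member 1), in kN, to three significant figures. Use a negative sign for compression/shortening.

-45.5 kN

A_1 = 619.3 mm².
A_2 = 2265 mm².
Equal strain + equilibrium ⇒ each member carries load in proportion to AE: A₁E₁ = 45080000 N, A₂E₂ = 448400000 N, ΣAE = 493500000 N.
F₁ = P·A₁E₁/ΣAE = -498000·45080000/493500000 = -45490 N.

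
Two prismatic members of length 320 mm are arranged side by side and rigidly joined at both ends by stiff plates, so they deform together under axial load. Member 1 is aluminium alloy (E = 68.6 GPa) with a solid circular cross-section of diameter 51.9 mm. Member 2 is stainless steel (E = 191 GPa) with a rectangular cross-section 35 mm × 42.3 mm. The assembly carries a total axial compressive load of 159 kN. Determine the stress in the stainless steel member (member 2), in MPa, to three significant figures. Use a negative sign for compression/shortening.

A_1 = 2116 mm².
A_2 = 1480 mm².
Equal strain + equilibrium ⇒ each member carries load in proportion to AE: A₁E₁ = 145100000 N, A₂E₂ = 282800000 N, ΣAE = 427900000 N.
σ₂ = P·E₂/ΣAE = -159000·191000/427900000 = -70.97 MPa.

-71.0 MPa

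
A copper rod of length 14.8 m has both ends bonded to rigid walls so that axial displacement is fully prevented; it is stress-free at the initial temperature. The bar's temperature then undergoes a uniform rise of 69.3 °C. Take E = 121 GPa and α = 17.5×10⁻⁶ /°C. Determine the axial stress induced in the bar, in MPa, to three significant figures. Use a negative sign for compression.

-147 MPa

Free thermal expansion αLΔT = 17.5e-6 · 14800 · 69.3 = 17.95 mm.
The walls impose strain ε = −(17.95)/14800 = -1.2127e-03; σ = Eε = 121000 · -1.2127e-03 = -146.7 MPa.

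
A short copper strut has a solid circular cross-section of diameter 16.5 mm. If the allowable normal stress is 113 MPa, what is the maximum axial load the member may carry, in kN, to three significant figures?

24.2 kN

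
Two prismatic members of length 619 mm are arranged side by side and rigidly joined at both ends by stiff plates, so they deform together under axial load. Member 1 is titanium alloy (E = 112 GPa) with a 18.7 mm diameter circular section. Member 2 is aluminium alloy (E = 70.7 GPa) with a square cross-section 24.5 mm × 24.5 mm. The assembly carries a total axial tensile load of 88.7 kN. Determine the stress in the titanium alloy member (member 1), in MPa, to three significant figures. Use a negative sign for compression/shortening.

136 MPa

A_1 = 274.6 mm².
A_2 = 600.2 mm².
Equal strain + equilibrium ⇒ each member carries load in proportion to AE: A₁E₁ = 30760000 N, A₂E₂ = 42440000 N, ΣAE = 73200000 N.
σ₁ = P·E₁/ΣAE = 88700·112000/73200000 = 135.7 MPa.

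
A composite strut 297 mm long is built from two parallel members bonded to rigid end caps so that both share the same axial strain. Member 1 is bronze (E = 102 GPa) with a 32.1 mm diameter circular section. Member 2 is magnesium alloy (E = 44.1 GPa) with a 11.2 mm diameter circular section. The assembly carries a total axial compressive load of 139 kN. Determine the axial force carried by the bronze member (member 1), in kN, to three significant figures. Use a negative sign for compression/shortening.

A_1 = 809.3 mm².
A_2 = 98.52 mm².
Equal strain + equilibrium ⇒ each member carries load in proportion to AE: A₁E₁ = 82550000 N, A₂E₂ = 4345000 N, ΣAE = 86890000 N.
F₁ = P·A₁E₁/ΣAE = -139000·82550000/86890000 = -132000 N.

-132 kN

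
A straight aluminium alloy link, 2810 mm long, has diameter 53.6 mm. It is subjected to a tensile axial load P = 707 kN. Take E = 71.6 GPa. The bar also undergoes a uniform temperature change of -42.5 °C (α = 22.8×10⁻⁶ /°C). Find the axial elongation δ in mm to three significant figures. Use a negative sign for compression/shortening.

A = 2256 mm².
δ_mech = NL/(AE) = 707000·2810/(2256·71600) = 12.3 mm.
δ_thermal = αLΔT = 22.8e-6·2810·-42.5 = -2.723 mm.
δ = δ_mech + δ_thermal = 9.574 mm.

9.57 mm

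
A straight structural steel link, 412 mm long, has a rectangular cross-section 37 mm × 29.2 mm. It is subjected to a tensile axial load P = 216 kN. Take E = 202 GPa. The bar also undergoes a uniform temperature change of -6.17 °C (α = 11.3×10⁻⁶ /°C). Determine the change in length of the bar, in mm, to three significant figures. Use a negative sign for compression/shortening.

A = 1080 mm².
δ_mech = NL/(AE) = 216000·412/(1080·202000) = 0.4078 mm.
δ_thermal = αLΔT = 11.3e-6·412·-6.17 = -0.02873 mm.
δ = δ_mech + δ_thermal = 0.379 mm.

0.379 mm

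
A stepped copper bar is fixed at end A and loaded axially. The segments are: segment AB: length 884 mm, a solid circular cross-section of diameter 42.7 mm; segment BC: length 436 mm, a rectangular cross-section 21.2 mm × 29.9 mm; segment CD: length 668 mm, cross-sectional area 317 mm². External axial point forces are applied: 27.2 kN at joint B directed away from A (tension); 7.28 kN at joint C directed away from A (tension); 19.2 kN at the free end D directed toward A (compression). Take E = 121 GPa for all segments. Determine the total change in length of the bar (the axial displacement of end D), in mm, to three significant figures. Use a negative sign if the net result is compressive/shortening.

-0.324 mm

Internal axial forces (sectioning from the free end, tension +): N_CD = -19.2 kN, N_BC = -11.92 kN, N_AB = 15.28 kN.
A_AB = 1432 mm².
A_BC = 633.9 mm².
δ_AB = 15280·884/(1432·121000) = 0.07796 mm
δ_BC = -11920·436/(633.9·121000) = -0.06776 mm
δ_CD = -19200·668/(317·121000) = -0.3344 mm
δ = Σδ_i = -0.3242 mm.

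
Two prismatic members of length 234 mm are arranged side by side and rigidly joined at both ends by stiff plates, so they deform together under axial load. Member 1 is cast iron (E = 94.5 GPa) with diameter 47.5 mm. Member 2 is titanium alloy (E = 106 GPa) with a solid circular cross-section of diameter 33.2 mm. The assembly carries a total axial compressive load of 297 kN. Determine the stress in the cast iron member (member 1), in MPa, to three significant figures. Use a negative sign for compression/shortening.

-108 MPa

A_1 = 1772 mm².
A_2 = 865.7 mm².
Equal strain + equilibrium ⇒ each member carries load in proportion to AE: A₁E₁ = 167500000 N, A₂E₂ = 91760000 N, ΣAE = 259200000 N.
σ₁ = P·E₁/ΣAE = -297000·94500/259200000 = -108.3 MPa.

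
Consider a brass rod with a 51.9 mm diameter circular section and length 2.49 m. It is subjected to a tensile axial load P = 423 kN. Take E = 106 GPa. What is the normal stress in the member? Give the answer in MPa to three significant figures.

200 MPa

A = 2116 mm².
σ = N/A = 423000/2116 = 199.9 MPa.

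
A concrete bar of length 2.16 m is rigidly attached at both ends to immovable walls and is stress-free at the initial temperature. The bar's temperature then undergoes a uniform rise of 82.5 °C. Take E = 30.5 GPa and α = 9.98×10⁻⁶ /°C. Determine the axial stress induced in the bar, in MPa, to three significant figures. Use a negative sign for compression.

Free thermal expansion αLΔT = 9.98e-6 · 2160 · 82.5 = 1.778 mm.
The walls impose strain ε = −(1.778)/2160 = -8.2335e-04; σ = Eε = 30500 · -8.2335e-04 = -25.11 MPa.

-25.1 MPa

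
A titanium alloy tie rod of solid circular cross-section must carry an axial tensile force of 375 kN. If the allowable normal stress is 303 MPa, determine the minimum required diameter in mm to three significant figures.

39.7 mm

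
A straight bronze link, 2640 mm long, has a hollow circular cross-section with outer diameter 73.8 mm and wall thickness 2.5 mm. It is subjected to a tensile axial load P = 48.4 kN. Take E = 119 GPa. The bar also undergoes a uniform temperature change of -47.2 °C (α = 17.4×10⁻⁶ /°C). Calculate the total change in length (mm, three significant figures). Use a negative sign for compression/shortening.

-0.251 mm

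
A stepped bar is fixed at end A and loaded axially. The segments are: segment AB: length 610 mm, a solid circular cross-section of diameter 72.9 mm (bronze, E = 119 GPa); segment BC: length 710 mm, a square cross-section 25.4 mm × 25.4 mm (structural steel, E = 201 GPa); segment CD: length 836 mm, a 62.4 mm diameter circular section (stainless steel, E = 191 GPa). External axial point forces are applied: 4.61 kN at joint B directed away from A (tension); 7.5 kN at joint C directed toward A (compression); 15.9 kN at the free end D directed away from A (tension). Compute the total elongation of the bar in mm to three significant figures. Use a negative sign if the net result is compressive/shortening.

0.0847 mm

Internal axial forces (sectioning from the free end, tension +): N_CD = 15.9 kN, N_BC = 8.4 kN, N_AB = 13.01 kN.
A_AB = 4174 mm².
A_BC = 645.2 mm².
A_CD = 3058 mm².
δ_AB = 13010·610/(4174·119000) = 0.01598 mm
δ_BC = 8400·710/(645.2·201000) = 0.04599 mm
δ_CD = 15900·836/(3058·191000) = 0.02276 mm
δ = Σδ_i = 0.08473 mm.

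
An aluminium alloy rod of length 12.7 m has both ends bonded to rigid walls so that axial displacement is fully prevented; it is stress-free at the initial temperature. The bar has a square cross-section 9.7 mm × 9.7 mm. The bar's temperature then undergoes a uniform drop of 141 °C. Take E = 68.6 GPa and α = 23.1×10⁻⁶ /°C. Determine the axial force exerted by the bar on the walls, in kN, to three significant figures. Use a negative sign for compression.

21.0 kN

Free thermal expansion αLΔT = 23.1e-6 · 12700 · -141 = -41.37 mm.
The walls impose strain ε = −(-41.37)/12700 = 3.2571e-03; σ = Eε = 68600 · 3.2571e-03 = 223.4 MPa.
Wall reaction R = σ·A = 223.4·94.09 = 21020 N = 21.02 kN.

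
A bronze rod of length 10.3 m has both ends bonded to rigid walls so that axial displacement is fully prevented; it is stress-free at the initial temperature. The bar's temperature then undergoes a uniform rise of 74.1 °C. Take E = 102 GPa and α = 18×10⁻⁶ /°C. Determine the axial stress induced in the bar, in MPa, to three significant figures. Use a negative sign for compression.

Free thermal expansion αLΔT = 18e-6 · 10300 · 74.1 = 13.74 mm.
The walls impose strain ε = −(13.74)/10300 = -1.3338e-03; σ = Eε = 102000 · -1.3338e-03 = -136 MPa.

-136 MPa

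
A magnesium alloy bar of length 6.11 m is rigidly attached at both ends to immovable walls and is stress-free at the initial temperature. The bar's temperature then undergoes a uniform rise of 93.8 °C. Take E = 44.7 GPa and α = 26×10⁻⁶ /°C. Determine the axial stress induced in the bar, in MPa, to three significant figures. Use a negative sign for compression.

Free thermal expansion αLΔT = 26e-6 · 6110 · 93.8 = 14.9 mm.
The walls impose strain ε = −(14.9)/6110 = -2.4388e-03; σ = Eε = 44700 · -2.4388e-03 = -109 MPa.

-109 MPa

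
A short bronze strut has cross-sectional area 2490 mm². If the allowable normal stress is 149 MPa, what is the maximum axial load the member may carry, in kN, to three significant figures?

371 kN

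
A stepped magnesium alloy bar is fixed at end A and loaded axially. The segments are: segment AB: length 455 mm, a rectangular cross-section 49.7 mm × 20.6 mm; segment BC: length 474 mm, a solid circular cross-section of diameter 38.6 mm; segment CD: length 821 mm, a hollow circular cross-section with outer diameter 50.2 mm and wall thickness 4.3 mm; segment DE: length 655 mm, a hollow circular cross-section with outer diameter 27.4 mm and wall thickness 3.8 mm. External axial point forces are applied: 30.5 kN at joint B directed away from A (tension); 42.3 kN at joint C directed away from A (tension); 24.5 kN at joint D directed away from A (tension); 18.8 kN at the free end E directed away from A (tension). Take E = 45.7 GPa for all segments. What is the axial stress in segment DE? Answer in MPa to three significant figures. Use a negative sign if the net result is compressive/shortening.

66.7 MPa

Internal axial forces (sectioning from the free end, tension +): N_DE = 18.8 kN, N_CD = 43.3 kN, N_BC = 85.6 kN, N_AB = 116.1 kN.
A_DE = 281.7 mm².
σ_DE = N_DE/A_DE = 18800/281.7 = 66.73 MPa.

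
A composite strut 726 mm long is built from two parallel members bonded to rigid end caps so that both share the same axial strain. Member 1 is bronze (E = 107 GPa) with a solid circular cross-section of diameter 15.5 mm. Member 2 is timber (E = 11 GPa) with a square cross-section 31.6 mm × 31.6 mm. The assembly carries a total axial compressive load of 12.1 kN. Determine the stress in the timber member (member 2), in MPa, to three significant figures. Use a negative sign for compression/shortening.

-4.27 MPa

A_1 = 188.7 mm².
A_2 = 998.6 mm².
Equal strain + equilibrium ⇒ each member carries load in proportion to AE: A₁E₁ = 20190000 N, A₂E₂ = 10980000 N, ΣAE = 31170000 N.
σ₂ = P·E₂/ΣAE = -12100·11000/31170000 = -4.27 MPa.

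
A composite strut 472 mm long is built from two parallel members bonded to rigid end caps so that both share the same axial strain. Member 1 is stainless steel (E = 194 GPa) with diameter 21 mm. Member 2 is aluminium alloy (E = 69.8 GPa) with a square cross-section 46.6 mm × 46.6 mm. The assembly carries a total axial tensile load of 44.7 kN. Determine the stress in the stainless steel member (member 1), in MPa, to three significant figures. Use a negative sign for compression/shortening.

A_1 = 346.4 mm².
A_2 = 2172 mm².
Equal strain + equilibrium ⇒ each member carries load in proportion to AE: A₁E₁ = 67190000 N, A₂E₂ = 151600000 N, ΣAE = 218800000 N.
σ₁ = P·E₁/ΣAE = 44700·194000/218800000 = 39.64 MPa.

39.6 MPa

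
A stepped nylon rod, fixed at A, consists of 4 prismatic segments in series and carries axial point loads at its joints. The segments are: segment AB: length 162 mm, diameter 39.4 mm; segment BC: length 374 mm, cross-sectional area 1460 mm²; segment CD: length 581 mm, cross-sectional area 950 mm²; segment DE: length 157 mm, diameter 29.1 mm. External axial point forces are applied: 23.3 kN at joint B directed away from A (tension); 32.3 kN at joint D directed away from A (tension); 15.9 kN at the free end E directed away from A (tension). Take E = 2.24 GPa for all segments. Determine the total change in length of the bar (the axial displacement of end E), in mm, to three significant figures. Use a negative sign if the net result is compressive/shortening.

Internal axial forces (sectioning from the free end, tension +): N_DE = 15.9 kN, N_CD = 48.2 kN, N_BC = 48.2 kN, N_AB = 71.5 kN.
A_AB = 1219 mm².
A_DE = 665.1 mm².
δ_AB = 71500·162/(1219·2240) = 4.241 mm
δ_BC = 48200·374/(1460·2240) = 5.512 mm
δ_CD = 48200·581/(950·2240) = 13.16 mm
δ_DE = 15900·157/(665.1·2240) = 1.676 mm
δ = Σδ_i = 24.59 mm.

24.6 mm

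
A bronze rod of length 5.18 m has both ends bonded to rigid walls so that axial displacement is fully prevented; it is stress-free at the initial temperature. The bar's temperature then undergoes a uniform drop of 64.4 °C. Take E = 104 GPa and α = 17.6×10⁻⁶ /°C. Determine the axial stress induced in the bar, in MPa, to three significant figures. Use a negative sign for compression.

118 MPa

Free thermal expansion αLΔT = 17.6e-6 · 5180 · -64.4 = -5.871 mm.
The walls impose strain ε = −(-5.871)/5180 = 1.1334e-03; σ = Eε = 104000 · 1.1334e-03 = 117.9 MPa.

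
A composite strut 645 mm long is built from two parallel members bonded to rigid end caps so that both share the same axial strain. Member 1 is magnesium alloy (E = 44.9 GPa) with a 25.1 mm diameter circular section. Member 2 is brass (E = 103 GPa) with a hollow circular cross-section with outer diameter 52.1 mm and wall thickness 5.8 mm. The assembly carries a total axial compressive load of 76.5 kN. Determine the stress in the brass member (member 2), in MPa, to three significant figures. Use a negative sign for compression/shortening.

A_1 = 494.8 mm².
A_2 = 843.6 mm².
Equal strain + equilibrium ⇒ each member carries load in proportion to AE: A₁E₁ = 22220000 N, A₂E₂ = 86900000 N, ΣAE = 109100000 N.
σ₂ = P·E₂/ΣAE = -76500·103000/109100000 = -72.21 MPa.

-72.2 MPa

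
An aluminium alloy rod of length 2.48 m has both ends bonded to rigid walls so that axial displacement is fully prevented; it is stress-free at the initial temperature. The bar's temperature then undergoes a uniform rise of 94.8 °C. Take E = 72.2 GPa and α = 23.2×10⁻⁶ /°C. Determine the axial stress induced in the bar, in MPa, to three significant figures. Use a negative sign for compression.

Free thermal expansion αLΔT = 23.2e-6 · 2480 · 94.8 = 5.454 mm.
The walls impose strain ε = −(5.454)/2480 = -2.1994e-03; σ = Eε = 72200 · -2.1994e-03 = -158.8 MPa.

-159 MPa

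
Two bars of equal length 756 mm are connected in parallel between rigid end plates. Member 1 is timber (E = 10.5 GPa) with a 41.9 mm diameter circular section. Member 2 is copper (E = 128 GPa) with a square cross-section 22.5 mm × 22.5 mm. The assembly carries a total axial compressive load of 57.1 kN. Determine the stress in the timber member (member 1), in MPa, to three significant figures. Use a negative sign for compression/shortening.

A_1 = 1379 mm².
A_2 = 506.2 mm².
Equal strain + equilibrium ⇒ each member carries load in proportion to AE: A₁E₁ = 14480000 N, A₂E₂ = 64800000 N, ΣAE = 79280000 N.
σ₁ = P·E₁/ΣAE = -57100·10500/79280000 = -7.563 MPa.

-7.56 MPa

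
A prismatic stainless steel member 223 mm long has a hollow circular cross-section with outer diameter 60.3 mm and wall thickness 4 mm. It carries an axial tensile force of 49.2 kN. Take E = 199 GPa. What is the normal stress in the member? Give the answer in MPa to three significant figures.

A = 707.5 mm².
σ = N/A = 49200/707.5 = 69.54 MPa.

69.5 MPa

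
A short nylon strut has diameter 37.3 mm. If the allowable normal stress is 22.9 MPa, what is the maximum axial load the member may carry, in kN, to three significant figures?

25.0 kN

A = 1093 mm².
P_max = σ_allow · A = 22.9 · 1093 = 25020 N = 25.02 kN.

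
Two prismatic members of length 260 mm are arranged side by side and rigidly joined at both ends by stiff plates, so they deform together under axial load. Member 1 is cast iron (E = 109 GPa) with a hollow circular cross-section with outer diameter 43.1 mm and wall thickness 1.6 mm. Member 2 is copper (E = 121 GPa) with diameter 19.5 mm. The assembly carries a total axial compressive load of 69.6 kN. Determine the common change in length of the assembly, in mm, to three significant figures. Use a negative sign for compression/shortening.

A_1 = 208.6 mm².
A_2 = 298.6 mm².
Equal strain + equilibrium ⇒ each member carries load in proportion to AE: A₁E₁ = 22740000 N, A₂E₂ = 36140000 N, ΣAE = 58870000 N.
δ = PL/ΣAE = -69600·260/58870000 = -0.3074 mm.

-0.307 mm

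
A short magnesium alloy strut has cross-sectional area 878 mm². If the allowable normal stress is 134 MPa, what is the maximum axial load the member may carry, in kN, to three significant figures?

P_max = σ_allow · A = 134 · 878 = 117700 N = 117.7 kN.

118 kN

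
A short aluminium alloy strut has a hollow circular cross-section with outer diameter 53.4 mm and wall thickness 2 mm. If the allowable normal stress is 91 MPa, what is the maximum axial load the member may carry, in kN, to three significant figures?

29.4 kN

A = 323 mm².
P_max = σ_allow · A = 91 · 323 = 29390 N = 29.39 kN.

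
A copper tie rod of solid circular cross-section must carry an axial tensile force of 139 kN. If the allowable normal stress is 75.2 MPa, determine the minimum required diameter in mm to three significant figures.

48.5 mm

Required area A ≥ P/σ_allow = 139000/75.2 = 1848 mm².
For a solid circular section, d ≥ √(4A/π) = 48.51 mm.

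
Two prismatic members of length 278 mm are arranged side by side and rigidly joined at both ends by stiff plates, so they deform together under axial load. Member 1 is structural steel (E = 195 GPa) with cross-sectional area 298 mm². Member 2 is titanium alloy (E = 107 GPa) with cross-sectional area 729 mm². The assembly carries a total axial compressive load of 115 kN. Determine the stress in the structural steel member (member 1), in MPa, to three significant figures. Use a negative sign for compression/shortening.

Equal strain + equilibrium ⇒ each member carries load in proportion to AE: A₁E₁ = 58110000 N, A₂E₂ = 78000000 N, ΣAE = 136100000 N.
σ₁ = P·E₁/ΣAE = -115000·195000/136100000 = -164.8 MPa.

-165 MPa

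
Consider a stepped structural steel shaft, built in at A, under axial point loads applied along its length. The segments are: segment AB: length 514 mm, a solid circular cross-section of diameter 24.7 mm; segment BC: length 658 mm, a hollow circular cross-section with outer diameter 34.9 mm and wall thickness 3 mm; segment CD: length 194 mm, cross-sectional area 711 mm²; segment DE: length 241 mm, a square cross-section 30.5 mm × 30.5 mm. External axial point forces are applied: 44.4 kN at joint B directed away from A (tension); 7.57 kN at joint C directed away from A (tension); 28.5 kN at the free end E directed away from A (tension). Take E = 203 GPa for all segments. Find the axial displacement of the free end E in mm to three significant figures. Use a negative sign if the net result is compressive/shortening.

Internal axial forces (sectioning from the free end, tension +): N_DE = 28.5 kN, N_CD = 28.5 kN, N_BC = 36.07 kN, N_AB = 80.47 kN.
A_AB = 479.2 mm².
A_BC = 300.7 mm².
A_DE = 930.2 mm².
δ_AB = 80470·514/(479.2·203000) = 0.4252 mm
δ_BC = 36070·658/(300.7·203000) = 0.3889 mm
δ_CD = 28500·194/(711·203000) = 0.03831 mm
δ_DE = 28500·241/(930.2·203000) = 0.03637 mm
δ = Σδ_i = 0.8888 mm.

0.889 mm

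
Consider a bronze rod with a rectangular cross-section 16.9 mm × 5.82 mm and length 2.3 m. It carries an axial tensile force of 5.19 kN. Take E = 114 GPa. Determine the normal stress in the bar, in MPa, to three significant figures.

52.8 MPa

A = 98.36 mm².
σ = N/A = 5190/98.36 = 52.77 MPa.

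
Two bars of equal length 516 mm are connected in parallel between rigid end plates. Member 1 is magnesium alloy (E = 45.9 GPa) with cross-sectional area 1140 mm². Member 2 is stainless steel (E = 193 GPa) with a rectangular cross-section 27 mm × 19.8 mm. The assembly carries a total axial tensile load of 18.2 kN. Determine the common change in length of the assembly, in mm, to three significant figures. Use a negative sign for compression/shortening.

0.0604 mm

A_2 = 534.6 mm².
Equal strain + equilibrium ⇒ each member carries load in proportion to AE: A₁E₁ = 52330000 N, A₂E₂ = 103200000 N, ΣAE = 155500000 N.
δ = PL/ΣAE = 18200·516/155500000 = 0.06039 mm.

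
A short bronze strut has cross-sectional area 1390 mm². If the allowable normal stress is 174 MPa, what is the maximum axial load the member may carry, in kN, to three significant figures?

242 kN

P_max = σ_allow · A = 174 · 1390 = 241900 N = 241.9 kN.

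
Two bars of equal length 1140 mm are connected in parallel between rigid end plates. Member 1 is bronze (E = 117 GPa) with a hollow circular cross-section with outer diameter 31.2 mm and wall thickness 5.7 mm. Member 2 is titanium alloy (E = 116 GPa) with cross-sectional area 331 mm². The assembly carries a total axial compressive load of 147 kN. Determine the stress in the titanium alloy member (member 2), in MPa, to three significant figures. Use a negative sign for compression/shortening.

A_1 = 456.6 mm².
Equal strain + equilibrium ⇒ each member carries load in proportion to AE: A₁E₁ = 53430000 N, A₂E₂ = 38400000 N, ΣAE = 91820000 N.
σ₂ = P·E₂/ΣAE = -147000·116000/91820000 = -185.7 MPa.

-186 MPa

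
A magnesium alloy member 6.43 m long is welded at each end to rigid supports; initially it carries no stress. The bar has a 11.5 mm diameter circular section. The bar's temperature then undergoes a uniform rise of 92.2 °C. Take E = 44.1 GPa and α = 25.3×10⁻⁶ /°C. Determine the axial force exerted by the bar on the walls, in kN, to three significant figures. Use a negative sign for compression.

Free thermal expansion αLΔT = 25.3e-6 · 6430 · 92.2 = 15 mm.
The walls impose strain ε = −(15)/6430 = -2.3327e-03; σ = Eε = 44100 · -2.3327e-03 = -102.9 MPa.
Wall reaction R = σ·A = -102.9·103.9 = -10690 N = -10.69 kN.

-10.7 kN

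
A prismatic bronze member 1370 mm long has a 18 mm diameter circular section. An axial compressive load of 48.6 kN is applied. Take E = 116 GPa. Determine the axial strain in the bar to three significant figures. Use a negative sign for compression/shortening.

-0.00165

A = 254.5 mm².
σ = N/A = -191 MPa; ε = σ/E = -191/116000 = -1.646e-03.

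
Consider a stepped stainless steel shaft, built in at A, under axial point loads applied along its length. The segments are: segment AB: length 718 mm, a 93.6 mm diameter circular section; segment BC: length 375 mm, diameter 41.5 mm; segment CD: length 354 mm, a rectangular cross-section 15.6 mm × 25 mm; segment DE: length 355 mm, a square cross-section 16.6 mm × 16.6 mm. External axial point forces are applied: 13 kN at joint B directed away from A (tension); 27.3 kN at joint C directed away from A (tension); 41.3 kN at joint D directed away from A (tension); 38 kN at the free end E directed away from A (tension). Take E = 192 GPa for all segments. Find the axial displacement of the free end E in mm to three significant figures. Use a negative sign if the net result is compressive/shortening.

0.849 mm

Internal axial forces (sectioning from the free end, tension +): N_DE = 38 kN, N_CD = 79.3 kN, N_BC = 106.6 kN, N_AB = 119.6 kN.
A_AB = 6881 mm².
A_BC = 1353 mm².
A_CD = 390 mm².
A_DE = 275.6 mm².
δ_AB = 119600·718/(6881·192000) = 0.065 mm
δ_BC = 106600·375/(1353·192000) = 0.1539 mm
δ_CD = 79300·354/(390·192000) = 0.3749 mm
δ_DE = 38000·355/(275.6·192000) = 0.255 mm
δ = Σδ_i = 0.8488 mm.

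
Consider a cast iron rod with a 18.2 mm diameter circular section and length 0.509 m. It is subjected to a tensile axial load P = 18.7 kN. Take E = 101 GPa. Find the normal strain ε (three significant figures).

7.12e-04

A = 260.2 mm².
σ = N/A = 71.88 MPa; ε = σ/E = 71.88/101000 = 7.117e-04.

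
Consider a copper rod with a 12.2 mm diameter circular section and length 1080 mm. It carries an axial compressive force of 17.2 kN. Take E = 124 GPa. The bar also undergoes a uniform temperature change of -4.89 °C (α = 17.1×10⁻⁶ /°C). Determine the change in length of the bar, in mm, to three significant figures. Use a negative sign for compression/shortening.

A = 116.9 mm².
δ_mech = NL/(AE) = -17200·1080/(116.9·124000) = -1.282 mm.
δ_thermal = αLΔT = 17.1e-6·1080·-4.89 = -0.09031 mm.
δ = δ_mech + δ_thermal = -1.372 mm.

-1.37 mm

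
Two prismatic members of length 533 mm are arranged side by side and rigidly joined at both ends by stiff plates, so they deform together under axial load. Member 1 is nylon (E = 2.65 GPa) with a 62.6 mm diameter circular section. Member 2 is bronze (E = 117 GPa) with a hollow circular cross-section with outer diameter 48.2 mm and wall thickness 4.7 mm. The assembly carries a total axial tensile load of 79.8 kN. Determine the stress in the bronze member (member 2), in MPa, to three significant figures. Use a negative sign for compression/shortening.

112 MPa

A_1 = 3078 mm².
A_2 = 642.3 mm².
Equal strain + equilibrium ⇒ each member carries load in proportion to AE: A₁E₁ = 8156000 N, A₂E₂ = 75150000 N, ΣAE = 83310000 N.
σ₂ = P·E₂/ΣAE = 79800·117000/83310000 = 112.1 MPa.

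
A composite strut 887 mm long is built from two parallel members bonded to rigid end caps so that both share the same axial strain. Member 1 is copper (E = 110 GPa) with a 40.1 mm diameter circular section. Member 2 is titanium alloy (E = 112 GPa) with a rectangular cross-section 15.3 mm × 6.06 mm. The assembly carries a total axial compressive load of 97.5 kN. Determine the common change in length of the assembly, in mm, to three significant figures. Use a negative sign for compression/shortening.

A_1 = 1263 mm².
A_2 = 92.72 mm².
Equal strain + equilibrium ⇒ each member carries load in proportion to AE: A₁E₁ = 138900000 N, A₂E₂ = 10380000 N, ΣAE = 149300000 N.
δ = PL/ΣAE = -97500·887/149300000 = -0.5792 mm.

-0.579 mm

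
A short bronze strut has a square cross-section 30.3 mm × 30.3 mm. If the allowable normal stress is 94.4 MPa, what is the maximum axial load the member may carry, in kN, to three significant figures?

86.7 kN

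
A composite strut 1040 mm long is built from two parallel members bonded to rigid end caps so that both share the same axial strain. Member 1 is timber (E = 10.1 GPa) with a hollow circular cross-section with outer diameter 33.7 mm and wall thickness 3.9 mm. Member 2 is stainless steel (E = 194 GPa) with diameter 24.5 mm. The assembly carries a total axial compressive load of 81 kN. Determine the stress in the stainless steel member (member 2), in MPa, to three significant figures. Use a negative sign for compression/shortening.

-165 MPa

A_1 = 365.1 mm².
A_2 = 471.4 mm².
Equal strain + equilibrium ⇒ each member carries load in proportion to AE: A₁E₁ = 3688000 N, A₂E₂ = 91460000 N, ΣAE = 95150000 N.
σ₂ = P·E₂/ΣAE = -81000·194000/95150000 = -165.2 MPa.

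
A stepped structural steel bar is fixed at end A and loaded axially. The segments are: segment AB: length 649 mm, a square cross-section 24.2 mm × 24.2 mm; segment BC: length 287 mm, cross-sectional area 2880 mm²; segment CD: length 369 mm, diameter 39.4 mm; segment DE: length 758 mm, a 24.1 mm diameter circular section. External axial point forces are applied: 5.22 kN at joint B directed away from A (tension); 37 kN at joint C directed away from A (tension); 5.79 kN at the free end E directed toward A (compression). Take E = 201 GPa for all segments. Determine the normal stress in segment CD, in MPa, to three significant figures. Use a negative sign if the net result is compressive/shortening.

-4.75 MPa

Internal axial forces (sectioning from the free end, tension +): N_DE = -5.79 kN, N_CD = -5.79 kN, N_BC = 31.21 kN, N_AB = 36.43 kN.
A_CD = 1219 mm².
σ_CD = N_CD/A_CD = -5790/1219 = -4.749 MPa.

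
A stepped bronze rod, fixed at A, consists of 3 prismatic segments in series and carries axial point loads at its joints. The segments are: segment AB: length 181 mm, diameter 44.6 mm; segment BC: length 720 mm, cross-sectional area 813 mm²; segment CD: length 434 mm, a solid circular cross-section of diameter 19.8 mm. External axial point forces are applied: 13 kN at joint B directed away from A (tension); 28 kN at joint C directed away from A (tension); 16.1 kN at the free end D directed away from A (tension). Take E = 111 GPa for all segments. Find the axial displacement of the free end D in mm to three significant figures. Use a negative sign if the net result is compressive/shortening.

0.616 mm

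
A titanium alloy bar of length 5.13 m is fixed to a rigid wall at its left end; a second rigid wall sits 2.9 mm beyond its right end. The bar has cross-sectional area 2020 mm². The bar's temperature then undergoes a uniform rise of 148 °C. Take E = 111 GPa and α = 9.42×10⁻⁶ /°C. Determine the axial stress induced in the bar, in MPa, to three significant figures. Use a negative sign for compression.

-92.0 MPa

Free thermal expansion αLΔT = 9.42e-6 · 5130 · 148 = 7.152 mm.
The walls engage after the gap closes; constrained expansion = 7.152 − 2.9 = 4.252 mm.
The walls impose strain ε = −(4.252)/5130 = -8.2886e-04; σ = Eε = 111000 · -8.2886e-04 = -92 MPa.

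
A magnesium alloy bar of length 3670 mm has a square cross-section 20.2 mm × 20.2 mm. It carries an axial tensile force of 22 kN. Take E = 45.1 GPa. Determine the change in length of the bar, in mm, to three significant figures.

A = 408 mm².
δ_mech = NL/(AE) = 22000·3670/(408·45100) = 4.387 mm.

4.39 mm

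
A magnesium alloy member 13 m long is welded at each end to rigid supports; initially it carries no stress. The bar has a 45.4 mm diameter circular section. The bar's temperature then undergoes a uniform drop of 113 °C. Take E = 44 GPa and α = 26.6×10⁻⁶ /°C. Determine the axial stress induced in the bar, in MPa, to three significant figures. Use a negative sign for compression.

132 MPa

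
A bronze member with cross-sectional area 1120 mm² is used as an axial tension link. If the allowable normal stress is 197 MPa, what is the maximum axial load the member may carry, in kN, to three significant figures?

221 kN

P_max = σ_allow · A = 197 · 1120 = 220600 N = 220.6 kN.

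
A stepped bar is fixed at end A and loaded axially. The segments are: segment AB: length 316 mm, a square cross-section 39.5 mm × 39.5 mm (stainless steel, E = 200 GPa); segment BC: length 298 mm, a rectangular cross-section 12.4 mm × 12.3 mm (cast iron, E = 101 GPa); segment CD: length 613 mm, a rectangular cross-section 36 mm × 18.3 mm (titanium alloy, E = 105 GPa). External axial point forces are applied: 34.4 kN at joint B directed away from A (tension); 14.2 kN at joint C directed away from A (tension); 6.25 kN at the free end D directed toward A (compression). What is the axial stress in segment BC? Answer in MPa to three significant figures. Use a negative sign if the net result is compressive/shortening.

52.1 MPa

Internal axial forces (sectioning from the free end, tension +): N_CD = -6.25 kN, N_BC = 7.95 kN, N_AB = 42.35 kN.
A_BC = 152.5 mm².
σ_BC = N_BC/A_BC = 7950/152.5 = 52.12 MPa.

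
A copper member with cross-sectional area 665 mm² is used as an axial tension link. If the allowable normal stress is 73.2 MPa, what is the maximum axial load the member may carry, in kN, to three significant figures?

P_max = σ_allow · A = 73.2 · 665 = 48680 N = 48.68 kN.

48.7 kN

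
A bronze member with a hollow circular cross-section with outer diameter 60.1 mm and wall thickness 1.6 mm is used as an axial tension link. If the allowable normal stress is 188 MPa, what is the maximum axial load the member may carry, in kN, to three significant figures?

55.3 kN

A = 294.1 mm².
P_max = σ_allow · A = 188 · 294.1 = 55280 N = 55.28 kN.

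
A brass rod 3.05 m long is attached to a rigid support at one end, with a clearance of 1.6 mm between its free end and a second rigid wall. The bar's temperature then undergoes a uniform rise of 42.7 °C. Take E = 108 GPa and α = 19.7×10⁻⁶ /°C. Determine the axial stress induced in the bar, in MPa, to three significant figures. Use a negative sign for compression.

Free thermal expansion αLΔT = 19.7e-6 · 3050 · 42.7 = 2.566 mm.
The walls engage after the gap closes; constrained expansion = 2.566 − 1.6 = 0.9656 mm.
The walls impose strain ε = −(0.9656)/3050 = -3.1660e-04; σ = Eε = 108000 · -3.1660e-04 = -34.19 MPa.

-34.2 MPa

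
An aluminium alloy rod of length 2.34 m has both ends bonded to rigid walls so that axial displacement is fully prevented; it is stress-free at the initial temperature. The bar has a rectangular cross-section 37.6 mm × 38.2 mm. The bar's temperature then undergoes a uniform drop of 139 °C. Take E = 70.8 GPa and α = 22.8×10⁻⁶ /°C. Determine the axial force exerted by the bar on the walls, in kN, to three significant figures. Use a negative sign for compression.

322 kN

Free thermal expansion αLΔT = 22.8e-6 · 2340 · -139 = -7.416 mm.
The walls impose strain ε = −(-7.416)/2340 = 3.1692e-03; σ = Eε = 70800 · 3.1692e-03 = 224.4 MPa.
Wall reaction R = σ·A = 224.4·1436 = 322300 N = 322.3 kN.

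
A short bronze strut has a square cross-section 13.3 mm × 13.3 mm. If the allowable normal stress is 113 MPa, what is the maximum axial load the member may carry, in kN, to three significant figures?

A = 176.9 mm².
P_max = σ_allow · A = 113 · 176.9 = 19990 N = 19.99 kN.

20.0 kN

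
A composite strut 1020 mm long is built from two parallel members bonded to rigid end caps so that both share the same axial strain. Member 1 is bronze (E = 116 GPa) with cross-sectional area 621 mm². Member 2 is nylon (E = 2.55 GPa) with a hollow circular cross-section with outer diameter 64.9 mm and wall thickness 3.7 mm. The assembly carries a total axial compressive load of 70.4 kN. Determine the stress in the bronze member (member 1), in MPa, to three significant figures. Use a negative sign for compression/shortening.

-111 MPa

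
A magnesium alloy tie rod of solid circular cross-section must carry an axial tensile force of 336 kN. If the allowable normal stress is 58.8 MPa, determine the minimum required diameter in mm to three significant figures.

85.3 mm

Required area A ≥ P/σ_allow = 336000/58.8 = 5714 mm².
For a solid circular section, d ≥ √(4A/π) = 85.3 mm.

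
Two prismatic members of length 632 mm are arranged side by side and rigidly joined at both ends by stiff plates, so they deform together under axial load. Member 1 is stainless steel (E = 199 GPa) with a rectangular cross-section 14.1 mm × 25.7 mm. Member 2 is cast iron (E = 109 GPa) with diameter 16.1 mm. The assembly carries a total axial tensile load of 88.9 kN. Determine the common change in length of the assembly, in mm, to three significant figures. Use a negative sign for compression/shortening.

0.596 mm

A_1 = 362.4 mm².
A_2 = 203.6 mm².
Equal strain + equilibrium ⇒ each member carries load in proportion to AE: A₁E₁ = 72110000 N, A₂E₂ = 22190000 N, ΣAE = 94300000 N.
δ = PL/ΣAE = 88900·632/94300000 = 0.5958 mm.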